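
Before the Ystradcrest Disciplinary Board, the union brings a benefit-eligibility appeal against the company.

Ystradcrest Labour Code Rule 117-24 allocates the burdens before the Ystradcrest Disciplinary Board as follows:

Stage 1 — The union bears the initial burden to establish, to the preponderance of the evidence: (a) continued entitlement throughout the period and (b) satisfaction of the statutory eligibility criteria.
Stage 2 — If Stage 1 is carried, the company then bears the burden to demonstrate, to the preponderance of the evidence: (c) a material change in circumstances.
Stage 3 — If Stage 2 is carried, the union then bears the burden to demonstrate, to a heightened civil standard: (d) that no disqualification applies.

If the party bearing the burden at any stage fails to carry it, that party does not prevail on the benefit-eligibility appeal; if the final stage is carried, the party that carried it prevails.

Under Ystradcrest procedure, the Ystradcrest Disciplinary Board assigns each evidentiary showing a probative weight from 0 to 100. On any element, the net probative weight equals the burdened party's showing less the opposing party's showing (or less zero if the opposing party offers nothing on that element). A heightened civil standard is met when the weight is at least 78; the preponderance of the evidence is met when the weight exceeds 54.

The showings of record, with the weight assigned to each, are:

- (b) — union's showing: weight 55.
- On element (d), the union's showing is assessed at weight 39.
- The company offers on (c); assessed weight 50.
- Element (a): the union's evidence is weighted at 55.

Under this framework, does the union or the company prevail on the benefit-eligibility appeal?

Stage 1 — burden on union; standard: the preponderance of the evidence (weight exceeds 54).
    (a): 55 > 54 [met]
    (b): 55 > 54 [met]
  The union carries Stage 1; the company now bears the burden.
Stage 2 — burden on company; standard: the preponderance of the evidence (weight exceeds 54).
    (c): 50 ≤ 54 [not met]
  The company does not carry Stage 2.
The analysis ends at Stage 2; the union prevails.

union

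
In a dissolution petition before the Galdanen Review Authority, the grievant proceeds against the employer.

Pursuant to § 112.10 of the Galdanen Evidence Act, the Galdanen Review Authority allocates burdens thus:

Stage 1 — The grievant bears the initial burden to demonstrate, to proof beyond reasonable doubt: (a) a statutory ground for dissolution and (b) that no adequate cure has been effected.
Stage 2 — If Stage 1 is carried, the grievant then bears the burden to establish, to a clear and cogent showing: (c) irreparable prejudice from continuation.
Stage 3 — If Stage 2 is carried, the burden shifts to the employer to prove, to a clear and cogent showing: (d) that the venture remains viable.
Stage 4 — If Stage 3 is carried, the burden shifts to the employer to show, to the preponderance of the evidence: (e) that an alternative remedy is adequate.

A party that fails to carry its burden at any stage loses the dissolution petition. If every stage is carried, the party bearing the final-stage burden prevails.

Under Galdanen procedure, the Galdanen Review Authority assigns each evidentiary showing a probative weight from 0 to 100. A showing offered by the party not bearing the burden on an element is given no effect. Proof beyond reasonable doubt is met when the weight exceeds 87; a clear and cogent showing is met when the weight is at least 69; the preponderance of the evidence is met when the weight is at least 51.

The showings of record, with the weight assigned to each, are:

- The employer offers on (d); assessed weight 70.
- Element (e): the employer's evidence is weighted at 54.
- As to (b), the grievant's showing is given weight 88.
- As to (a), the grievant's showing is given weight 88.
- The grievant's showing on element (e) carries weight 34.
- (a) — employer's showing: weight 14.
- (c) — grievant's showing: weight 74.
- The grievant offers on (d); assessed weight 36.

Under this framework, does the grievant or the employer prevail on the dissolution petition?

employer

Stage 1 (grievant, proof beyond reasonable doubt, weight exceeds 87): (a) 88 (employer's 14 disregarded) > 87 — meets; (b) 88 > 87 — meets.
  All elements met. The grievant retains the burden for Stage 2.
Stage 2 (grievant, a clear and cogent showing, weight is at least 69): (c) 74 ≥ 69 — meets.
  Stage 2 carried; the burden shifts to the employer.
Stage 3 (employer, a clear and cogent showing, weight is at least 69): (d) 70 (grievant's 36 disregarded) ≥ 69 — meets.
  Stage 3 is satisfied; the employer continues to bear the burden.
Stage 4 (employer, the preponderance of the evidence, weight is at least 51): (e) 54 (grievant's 34 disregarded) ≥ 51 — meets.
  All elements met at the final stage.
All stages carried — the employer prevails.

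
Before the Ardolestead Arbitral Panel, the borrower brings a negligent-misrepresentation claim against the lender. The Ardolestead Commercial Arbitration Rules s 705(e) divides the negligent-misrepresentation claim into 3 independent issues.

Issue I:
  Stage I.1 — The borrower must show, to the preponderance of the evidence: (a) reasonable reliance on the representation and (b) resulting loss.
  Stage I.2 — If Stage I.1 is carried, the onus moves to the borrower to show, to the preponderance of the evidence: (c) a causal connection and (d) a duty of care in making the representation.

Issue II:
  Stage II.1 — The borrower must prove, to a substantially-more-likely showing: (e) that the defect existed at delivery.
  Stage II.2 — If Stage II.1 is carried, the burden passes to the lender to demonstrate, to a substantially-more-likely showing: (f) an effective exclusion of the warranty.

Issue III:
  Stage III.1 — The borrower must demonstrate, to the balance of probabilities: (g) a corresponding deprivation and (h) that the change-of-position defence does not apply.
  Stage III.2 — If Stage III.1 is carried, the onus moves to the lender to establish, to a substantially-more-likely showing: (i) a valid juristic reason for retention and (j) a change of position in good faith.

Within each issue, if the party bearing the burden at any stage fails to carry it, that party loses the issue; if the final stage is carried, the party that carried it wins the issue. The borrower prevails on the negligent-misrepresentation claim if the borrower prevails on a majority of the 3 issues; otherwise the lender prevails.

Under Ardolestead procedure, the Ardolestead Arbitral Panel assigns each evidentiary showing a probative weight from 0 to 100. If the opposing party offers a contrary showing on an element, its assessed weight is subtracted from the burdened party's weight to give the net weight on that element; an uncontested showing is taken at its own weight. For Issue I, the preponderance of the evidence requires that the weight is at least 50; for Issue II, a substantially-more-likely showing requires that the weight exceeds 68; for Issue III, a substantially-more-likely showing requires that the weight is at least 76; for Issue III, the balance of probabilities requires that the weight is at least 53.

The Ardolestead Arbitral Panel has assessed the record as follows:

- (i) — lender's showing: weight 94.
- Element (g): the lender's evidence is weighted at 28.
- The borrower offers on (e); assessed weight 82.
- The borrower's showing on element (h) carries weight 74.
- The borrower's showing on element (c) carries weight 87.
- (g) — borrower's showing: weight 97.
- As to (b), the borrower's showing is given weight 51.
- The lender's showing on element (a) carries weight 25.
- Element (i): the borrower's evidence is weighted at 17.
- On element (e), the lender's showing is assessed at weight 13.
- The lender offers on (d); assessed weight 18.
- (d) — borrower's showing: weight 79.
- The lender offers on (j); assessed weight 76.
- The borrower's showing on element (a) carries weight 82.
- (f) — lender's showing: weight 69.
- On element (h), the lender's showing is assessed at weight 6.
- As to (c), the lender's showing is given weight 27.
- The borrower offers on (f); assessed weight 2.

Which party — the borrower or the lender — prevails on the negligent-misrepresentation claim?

borrower

— Issue I —
Stage I.1 (borrower, the preponderance of the evidence, weight is at least 50): (a) net 82−25=57 ≥ 50 — meets; (b) 51 ≥ 50 — meets.
  All elements met. The borrower retains the burden for Stage I.2.
Stage I.2 (borrower, the preponderance of the evidence, weight is at least 50): (c) net 87−27=60 ≥ 50 — meets; (d) net 79−18=61 ≥ 50 — meets.
  All elements met at the final stage.
Every stage carried; the borrower prevails on this issue.
— Issue II —
At Stage II.1 the borrower must meet a substantially-more-likely showing (weight exceeds 68): on (e) the weight is 82 less the opposing 13 gives net 69, which does exceed 68, so (e) meets the standard.
  All elements met. The burden passes to the lender.
At Stage II.2 the lender must meet a substantially-more-likely showing (weight exceeds 68): on (f) the weight is 69 less the opposing 2 gives net 67, which does not exceed 68, so (f) does not meet the standard.
  Stage II.2 not carried; the lender fails its burden.
The analysis ends at Stage II.2; the borrower prevails on this issue.
— Issue III —
At Stage III.1 the borrower must meet the balance of probabilities (weight is at least 53): on (g) the weight is 97 less the opposing 28 gives net 69, ≥ 53, so (g) meets the standard; on (h) the weight is 74 less the opposing 6 gives net 68, ≥ 53, so (h) meets the standard.
  Stage III.1 carried; the burden shifts to the lender.
At Stage III.2 the lender must meet a substantially-more-likely showing (weight is at least 76): on (i) the weight is 94 less the opposing 17 gives net 77, which does reach 76, so (i) meets the standard; on (j) the weight is 76, ≥ 76, so (j) meets the standard.
  Stage III.2 carried; the final stage is satisfied.
With every stage satisfied, the lender prevails on this issue.
Per-issue: Issue I → borrower; Issue II → borrower; Issue III → lender. The borrower must prevail on a majority of issues; overall, the borrower prevails.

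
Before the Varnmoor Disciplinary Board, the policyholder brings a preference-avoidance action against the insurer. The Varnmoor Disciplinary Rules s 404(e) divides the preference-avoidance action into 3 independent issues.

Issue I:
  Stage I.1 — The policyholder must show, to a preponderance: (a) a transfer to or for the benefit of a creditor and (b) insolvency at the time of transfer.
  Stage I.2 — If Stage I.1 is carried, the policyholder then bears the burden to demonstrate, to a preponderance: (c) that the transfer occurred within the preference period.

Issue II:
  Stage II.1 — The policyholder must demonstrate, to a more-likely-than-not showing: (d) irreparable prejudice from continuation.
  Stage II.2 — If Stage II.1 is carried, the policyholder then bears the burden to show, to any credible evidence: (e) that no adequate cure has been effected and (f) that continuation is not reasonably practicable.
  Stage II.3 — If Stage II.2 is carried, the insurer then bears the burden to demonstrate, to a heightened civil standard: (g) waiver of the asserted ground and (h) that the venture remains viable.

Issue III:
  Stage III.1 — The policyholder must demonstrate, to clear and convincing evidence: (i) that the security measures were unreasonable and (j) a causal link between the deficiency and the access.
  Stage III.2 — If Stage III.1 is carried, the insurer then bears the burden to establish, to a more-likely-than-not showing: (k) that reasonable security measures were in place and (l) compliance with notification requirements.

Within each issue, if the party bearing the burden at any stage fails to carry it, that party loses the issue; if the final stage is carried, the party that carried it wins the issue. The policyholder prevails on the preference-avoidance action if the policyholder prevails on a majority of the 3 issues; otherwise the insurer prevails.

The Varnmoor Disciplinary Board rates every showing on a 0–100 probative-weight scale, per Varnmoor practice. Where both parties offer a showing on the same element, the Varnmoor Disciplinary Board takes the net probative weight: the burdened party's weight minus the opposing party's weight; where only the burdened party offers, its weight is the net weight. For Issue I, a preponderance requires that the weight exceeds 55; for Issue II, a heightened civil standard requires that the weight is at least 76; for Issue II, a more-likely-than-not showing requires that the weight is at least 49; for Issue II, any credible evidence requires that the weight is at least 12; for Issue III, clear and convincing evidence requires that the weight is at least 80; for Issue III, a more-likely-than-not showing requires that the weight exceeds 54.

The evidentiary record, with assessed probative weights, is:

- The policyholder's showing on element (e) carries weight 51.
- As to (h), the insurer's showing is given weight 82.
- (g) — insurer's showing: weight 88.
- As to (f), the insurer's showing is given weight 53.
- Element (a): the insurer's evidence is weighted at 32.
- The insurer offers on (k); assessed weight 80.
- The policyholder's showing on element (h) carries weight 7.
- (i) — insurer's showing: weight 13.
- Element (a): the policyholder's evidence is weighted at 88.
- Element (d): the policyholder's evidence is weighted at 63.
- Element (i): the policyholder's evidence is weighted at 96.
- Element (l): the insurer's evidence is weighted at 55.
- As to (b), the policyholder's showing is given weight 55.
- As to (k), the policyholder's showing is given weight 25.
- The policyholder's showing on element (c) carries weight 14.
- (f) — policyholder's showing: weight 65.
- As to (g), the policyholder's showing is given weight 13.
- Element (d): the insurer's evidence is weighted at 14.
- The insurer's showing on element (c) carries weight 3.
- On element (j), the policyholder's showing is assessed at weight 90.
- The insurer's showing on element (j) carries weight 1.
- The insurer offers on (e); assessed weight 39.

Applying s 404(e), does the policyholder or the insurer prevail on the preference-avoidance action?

— Issue I —
Stage I.1 (policyholder, a preponderance, weight exceeds 55): (a) net 88−32=56 > 55 — meets; (b) 55 ≤ 55 — fails.
  Not every element is met, so the policyholder fails to carry Stage I.1.
The analysis ends at Stage I.1; the insurer prevails on this issue.
— Issue II —
Stage II.1 (policyholder, a more-likely-than-not showing, weight is at least 49): (d) net 63−14=49 ≥ 49 — meets.
  Stage II.1 carried; the burden remains with the policyholder.
Stage II.2 (policyholder, any credible evidence, weight is at least 12): (e) net 51−39=12 ≥ 12 — meets; (f) net 65−53=12 ≥ 12 — meets.
  All elements met. The burden passes to the insurer.
Stage II.3 (insurer, a heightened civil standard, weight is at least 76): (g) net 88−13=75 < 76 — fails; (h) net 82−7=75 < 76 — fails.
  The insurer does not carry Stage II.3.
So the policyholder prevails on this issue.
— Issue III —
At Stage III.1 the policyholder must meet clear and convincing evidence (weight is at least 80): on (i) the weight is 96 less the opposing 13 gives net 83, which does reach 80, so (i) meets the standard; on (j) the weight is 90 less the opposing 1 gives net 89, ≥ 80, so (j) meets the standard.
  All elements met. The burden passes to the insurer.
At Stage III.2 the insurer must meet a more-likely-than-not showing (weight exceeds 54): on (k) the weight is 80 less the opposing 25 gives net 55, which does exceed 54, so (k) meets the standard; on (l) the weight is 55, which does exceed 54, so (l) meets the standard.
  All elements met at the final stage.
All stages carried — the insurer prevails on this issue.
Per-issue: Issue I → insurer; Issue II → policyholder; Issue III → insurer. The policyholder must prevail on a majority of issues; overall, the insurer prevails.

insurer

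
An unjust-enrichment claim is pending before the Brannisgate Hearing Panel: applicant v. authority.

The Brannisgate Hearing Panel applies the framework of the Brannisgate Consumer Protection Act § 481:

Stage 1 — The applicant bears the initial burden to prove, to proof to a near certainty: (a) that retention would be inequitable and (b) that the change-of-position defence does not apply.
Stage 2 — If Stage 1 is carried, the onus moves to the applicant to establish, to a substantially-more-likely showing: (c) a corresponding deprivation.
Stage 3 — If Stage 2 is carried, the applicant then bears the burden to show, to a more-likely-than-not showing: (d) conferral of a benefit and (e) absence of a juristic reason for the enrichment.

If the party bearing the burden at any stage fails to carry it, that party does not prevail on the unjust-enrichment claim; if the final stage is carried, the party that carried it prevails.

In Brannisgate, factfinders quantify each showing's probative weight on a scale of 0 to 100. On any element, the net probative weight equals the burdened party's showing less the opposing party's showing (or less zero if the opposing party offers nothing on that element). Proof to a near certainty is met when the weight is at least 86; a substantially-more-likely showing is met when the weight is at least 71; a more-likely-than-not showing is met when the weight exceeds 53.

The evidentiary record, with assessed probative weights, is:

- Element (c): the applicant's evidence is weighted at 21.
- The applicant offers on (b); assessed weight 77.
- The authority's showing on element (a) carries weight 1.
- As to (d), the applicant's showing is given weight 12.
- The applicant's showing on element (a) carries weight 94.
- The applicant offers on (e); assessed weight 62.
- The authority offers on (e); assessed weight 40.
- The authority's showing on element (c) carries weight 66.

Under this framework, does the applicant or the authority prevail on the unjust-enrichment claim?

authority

At Stage 1 the applicant must meet proof to a near certainty (weight is at least 86): on (a) the weight is 94 less the opposing 1 gives net 93, which does reach 86, so (a) meets the standard; on (b) the weight is 77, < 86, so (b) does not meet the standard.
  The applicant does not carry Stage 1.
The authority prevails.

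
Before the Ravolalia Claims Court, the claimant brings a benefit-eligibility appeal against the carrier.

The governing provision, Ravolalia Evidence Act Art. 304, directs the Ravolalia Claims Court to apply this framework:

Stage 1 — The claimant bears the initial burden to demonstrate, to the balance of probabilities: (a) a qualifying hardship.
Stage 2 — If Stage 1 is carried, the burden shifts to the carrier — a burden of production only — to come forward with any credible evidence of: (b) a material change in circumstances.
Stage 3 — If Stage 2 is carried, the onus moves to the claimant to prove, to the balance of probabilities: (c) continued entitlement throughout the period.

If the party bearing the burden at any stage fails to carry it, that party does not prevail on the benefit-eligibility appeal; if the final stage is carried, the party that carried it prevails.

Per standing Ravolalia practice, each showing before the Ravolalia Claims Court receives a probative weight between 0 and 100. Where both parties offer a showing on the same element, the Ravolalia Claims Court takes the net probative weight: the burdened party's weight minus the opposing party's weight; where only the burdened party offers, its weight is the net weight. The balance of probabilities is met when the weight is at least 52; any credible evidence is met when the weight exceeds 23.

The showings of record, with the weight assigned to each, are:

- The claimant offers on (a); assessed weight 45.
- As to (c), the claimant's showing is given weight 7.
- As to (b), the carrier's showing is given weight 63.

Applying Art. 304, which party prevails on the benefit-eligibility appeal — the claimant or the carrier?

At Stage 1 the claimant must meet the balance of probabilities (weight is at least 52): on (a) the weight is 45, < 52, so (a) does not meet the standard.
  The claimant does not carry Stage 1.
The carrier prevails.

carrier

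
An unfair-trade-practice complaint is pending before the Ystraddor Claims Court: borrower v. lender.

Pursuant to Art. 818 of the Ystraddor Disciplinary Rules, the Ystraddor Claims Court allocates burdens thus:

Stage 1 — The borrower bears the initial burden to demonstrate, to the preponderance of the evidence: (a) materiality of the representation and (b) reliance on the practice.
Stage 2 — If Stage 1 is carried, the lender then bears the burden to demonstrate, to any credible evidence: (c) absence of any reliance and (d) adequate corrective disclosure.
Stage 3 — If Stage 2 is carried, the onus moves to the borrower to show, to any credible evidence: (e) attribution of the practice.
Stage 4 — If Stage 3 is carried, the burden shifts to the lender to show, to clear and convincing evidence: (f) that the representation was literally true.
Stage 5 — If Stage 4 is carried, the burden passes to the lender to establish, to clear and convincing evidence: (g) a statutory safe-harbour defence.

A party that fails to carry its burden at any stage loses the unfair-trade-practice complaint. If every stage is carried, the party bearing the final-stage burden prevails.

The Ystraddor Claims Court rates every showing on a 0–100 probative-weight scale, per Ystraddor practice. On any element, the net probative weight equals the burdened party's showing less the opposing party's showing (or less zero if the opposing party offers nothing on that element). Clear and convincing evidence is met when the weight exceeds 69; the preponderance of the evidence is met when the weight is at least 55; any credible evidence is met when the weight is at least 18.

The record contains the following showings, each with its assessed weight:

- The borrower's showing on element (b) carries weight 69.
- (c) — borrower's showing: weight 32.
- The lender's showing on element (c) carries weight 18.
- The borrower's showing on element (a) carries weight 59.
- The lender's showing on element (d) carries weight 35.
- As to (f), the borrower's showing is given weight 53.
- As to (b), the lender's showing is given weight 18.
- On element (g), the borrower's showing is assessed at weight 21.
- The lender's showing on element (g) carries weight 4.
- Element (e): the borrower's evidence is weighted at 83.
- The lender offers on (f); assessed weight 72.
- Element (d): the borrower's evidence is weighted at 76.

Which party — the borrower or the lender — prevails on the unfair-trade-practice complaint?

Stage 1 — burden on borrower; standard: the preponderance of the evidence (weight is at least 55).
    (a): 59 ≥ 55 [met]
    (b): 69 − 18 = 51 < 55 [not met]
  The borrower does not carry Stage 1.
The lender prevails.

lender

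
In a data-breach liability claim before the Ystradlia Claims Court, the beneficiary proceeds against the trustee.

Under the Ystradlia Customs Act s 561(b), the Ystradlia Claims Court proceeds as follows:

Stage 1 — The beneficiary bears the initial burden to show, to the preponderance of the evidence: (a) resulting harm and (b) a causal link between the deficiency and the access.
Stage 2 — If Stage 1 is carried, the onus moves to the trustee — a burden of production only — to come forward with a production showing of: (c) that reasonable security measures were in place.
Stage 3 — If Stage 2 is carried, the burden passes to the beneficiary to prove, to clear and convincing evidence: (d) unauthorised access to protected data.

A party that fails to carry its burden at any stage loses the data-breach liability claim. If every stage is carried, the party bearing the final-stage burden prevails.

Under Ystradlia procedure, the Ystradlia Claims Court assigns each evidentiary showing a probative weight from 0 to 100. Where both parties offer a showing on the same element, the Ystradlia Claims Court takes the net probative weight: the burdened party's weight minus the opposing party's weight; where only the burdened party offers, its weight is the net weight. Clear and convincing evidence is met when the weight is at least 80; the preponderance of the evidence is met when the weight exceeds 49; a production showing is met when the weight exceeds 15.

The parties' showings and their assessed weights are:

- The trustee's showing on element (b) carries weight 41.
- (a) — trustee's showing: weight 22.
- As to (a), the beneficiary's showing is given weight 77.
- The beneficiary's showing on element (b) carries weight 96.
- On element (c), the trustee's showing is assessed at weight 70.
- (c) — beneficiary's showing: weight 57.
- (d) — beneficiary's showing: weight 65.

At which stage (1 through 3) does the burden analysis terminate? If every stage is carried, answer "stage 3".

stage 2

Stage 1 — burden on beneficiary; standard: the preponderance of the evidence (weight exceeds 49).
    (a): 77 − 22 = 55 > 49 [met]
    (b): 96 − 41 = 55 > 49 [met]
  Stage 1 is satisfied; the onus moves to the trustee.
Stage 2 — burden on trustee; standard: a production showing (weight exceeds 15).
    (c): 70 − 57 = 13 ≤ 15 [not met]
  The trustee does not carry Stage 2.
The beneficiary prevails.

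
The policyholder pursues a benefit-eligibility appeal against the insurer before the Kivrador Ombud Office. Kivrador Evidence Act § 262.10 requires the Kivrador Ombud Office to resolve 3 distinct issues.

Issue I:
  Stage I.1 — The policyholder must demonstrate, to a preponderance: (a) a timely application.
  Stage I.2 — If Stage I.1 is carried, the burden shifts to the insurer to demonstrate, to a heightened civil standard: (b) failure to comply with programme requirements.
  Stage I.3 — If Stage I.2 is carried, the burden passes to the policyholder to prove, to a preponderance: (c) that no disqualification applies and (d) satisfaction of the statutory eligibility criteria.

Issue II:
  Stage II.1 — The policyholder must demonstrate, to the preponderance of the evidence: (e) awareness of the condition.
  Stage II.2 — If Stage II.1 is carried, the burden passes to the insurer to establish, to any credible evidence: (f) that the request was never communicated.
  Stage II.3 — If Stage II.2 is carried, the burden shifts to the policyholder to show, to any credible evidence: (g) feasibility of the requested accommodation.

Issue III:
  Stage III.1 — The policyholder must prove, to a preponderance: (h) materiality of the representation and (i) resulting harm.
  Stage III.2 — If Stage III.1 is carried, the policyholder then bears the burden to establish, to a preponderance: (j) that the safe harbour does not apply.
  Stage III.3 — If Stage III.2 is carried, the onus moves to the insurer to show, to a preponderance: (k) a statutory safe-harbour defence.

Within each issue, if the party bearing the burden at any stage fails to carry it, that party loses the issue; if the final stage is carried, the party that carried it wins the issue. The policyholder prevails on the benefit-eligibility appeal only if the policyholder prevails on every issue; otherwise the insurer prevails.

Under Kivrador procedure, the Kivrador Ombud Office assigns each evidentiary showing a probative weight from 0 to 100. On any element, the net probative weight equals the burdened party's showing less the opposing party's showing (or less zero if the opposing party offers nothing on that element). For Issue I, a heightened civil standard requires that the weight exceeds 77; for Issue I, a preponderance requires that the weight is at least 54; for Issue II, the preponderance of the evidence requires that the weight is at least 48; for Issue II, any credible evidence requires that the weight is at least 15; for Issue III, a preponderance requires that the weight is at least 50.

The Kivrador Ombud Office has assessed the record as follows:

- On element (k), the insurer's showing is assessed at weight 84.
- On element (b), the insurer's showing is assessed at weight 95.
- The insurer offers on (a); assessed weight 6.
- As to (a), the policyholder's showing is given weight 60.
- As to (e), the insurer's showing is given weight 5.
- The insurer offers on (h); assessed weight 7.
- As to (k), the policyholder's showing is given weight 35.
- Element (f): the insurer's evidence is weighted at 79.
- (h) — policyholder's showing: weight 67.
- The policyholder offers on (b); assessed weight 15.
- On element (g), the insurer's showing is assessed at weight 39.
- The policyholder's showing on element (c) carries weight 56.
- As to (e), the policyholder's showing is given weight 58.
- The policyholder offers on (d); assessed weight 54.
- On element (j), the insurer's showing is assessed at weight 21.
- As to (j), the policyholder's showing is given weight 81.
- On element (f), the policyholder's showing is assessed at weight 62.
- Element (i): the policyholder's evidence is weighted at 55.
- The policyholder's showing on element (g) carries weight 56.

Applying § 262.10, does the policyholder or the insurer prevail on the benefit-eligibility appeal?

policyholder

— Issue I —
Stage I.1 — burden on policyholder; standard: a preponderance (weight is at least 54).
    (a): 60 − 6 = 54 ≥ 54 [met]
  The policyholder carries Stage I.1; the insurer now bears the burden.
Stage I.2 — burden on insurer; standard: a heightened civil standard (weight exceeds 77).
    (b): 95 − 15 = 80 > 77 [met]
  All elements met. The burden passes to the policyholder.
Stage I.3 — burden on policyholder; standard: a preponderance (weight is at least 54).
    (c): 56 ≥ 54 [met]
    (d): 54 ≥ 54 [met]
  The policyholder carries the last stage.
All stages carried — the policyholder prevails on this issue.
— Issue II —
At Stage II.1 the policyholder must meet the preponderance of the evidence (weight is at least 48): on (e) the weight is 58 less the opposing 5 gives net 53, which does reach 48, so (e) meets the standard.
  The policyholder carries Stage II.1; the insurer now bears the burden.
At Stage II.2 the insurer must meet any credible evidence (weight is at least 15): on (f) the weight is 79 less the opposing 62 gives net 17, ≥ 15, so (f) meets the standard.
  All elements met. The burden passes to the policyholder.
At Stage II.3 the policyholder must meet any credible evidence (weight is at least 15): on (g) the weight is 56 less the opposing 39 gives net 17, which does reach 15, so (g) meets the standard.
  Stage II.3 carried; the final stage is satisfied.
All stages carried — the policyholder prevails on this issue.
— Issue III —
Stage III.1 (policyholder, a preponderance, weight is at least 50): (h) net 67−7=60 ≥ 50 — meets; (i) 55 ≥ 50 — meets.
  Stage III.1 carried; the burden remains with the policyholder.
Stage III.2 (policyholder, a preponderance, weight is at least 50): (j) net 81−21=60 ≥ 50 — meets.
  All elements met. The burden passes to the insurer.
Stage III.3 (insurer, a preponderance, weight is at least 50): (k) net 84−35=49 < 50 — fails.
  The insurer does not carry Stage III.3.
The policyholder prevails on this issue.
Per-issue: Issue I → policyholder; Issue II → policyholder; Issue III → policyholder. The policyholder must prevail on every issue; overall, the policyholder prevails.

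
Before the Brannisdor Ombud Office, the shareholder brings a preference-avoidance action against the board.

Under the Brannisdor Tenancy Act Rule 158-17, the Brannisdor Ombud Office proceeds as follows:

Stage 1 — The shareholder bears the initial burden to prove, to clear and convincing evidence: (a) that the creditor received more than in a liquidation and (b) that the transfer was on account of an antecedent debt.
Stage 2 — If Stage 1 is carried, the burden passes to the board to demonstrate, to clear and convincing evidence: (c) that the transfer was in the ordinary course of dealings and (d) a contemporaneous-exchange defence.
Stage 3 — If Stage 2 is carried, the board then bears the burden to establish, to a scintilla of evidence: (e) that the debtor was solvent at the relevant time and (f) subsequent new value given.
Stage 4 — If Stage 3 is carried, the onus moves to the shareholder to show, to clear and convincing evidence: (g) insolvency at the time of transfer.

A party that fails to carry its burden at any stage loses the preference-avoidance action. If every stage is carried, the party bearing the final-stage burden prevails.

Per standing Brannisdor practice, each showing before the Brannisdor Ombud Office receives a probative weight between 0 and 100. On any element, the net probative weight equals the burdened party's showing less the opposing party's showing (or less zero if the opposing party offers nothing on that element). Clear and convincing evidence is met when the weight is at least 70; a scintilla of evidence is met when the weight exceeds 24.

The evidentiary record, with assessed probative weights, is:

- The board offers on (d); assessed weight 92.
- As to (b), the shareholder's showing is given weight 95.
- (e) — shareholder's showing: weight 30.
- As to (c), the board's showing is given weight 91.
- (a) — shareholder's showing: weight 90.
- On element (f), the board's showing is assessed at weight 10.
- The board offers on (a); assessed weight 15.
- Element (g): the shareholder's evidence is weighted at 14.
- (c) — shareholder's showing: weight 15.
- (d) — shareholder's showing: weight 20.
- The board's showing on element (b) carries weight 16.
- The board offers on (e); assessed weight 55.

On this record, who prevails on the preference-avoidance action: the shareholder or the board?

shareholder

At Stage 1 the shareholder must meet clear and convincing evidence (weight is at least 70): on (a) the weight is 90 less the opposing 15 gives net 75, ≥ 70, so (a) meets the standard; on (b) the weight is 95 less the opposing 16 gives net 79, ≥ 70, so (b) meets the standard.
  All elements met. The burden passes to the board.
At Stage 2 the board must meet clear and convincing evidence (weight is at least 70): on (c) the weight is 91 less the opposing 15 gives net 76, ≥ 70, so (c) meets the standard; on (d) the weight is 92 less the opposing 20 gives net 72, which does reach 70, so (d) meets the standard.
  Stage 2 is satisfied; the board continues to bear the burden.
At Stage 3 the board must meet a scintilla of evidence (weight exceeds 24): on (e) the weight is 55 less the opposing 30 gives net 25, which does exceed 24, so (e) meets the standard; on (f) the weight is 10, ≤ 24, so (f) does not meet the standard.
  Stage 3 not carried; the board fails its burden.
The analysis ends at Stage 3; the shareholder prevails.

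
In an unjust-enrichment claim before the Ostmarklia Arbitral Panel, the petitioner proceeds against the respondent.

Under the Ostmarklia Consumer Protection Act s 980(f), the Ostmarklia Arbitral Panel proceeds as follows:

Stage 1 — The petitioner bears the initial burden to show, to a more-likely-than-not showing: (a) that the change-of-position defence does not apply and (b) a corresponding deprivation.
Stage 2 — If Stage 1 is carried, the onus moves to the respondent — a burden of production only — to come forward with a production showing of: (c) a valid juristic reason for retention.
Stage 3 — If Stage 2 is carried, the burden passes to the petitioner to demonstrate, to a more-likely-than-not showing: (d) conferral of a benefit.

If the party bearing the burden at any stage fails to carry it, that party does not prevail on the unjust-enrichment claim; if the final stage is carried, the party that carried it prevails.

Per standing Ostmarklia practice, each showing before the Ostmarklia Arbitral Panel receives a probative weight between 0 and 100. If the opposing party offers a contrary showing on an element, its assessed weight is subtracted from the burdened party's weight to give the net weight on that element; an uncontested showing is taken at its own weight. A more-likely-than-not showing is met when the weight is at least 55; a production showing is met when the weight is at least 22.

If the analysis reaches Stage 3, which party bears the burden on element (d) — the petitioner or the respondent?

Stage 3's rule assigns the burden to the petitioner (to a more-likely-than-not showing).

petitioner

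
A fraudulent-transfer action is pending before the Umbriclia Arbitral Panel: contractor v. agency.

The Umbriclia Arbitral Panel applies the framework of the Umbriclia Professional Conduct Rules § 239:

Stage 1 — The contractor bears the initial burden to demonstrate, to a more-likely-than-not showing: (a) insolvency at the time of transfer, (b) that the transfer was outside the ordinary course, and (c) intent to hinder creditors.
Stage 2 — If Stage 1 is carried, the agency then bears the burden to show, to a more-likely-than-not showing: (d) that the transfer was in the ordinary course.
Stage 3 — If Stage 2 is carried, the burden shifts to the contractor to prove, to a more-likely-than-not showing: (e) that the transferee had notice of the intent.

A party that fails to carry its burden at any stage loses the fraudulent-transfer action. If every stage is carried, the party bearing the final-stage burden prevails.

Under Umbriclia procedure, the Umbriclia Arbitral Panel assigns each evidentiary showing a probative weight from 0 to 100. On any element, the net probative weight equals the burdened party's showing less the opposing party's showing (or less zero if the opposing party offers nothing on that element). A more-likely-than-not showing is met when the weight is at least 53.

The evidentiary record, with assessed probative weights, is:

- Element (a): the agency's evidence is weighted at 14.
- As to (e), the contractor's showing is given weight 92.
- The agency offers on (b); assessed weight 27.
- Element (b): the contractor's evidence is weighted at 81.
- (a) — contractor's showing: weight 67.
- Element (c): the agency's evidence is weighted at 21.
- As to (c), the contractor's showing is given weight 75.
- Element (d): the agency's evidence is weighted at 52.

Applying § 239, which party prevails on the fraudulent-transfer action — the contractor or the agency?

Stage 1 (contractor, a more-likely-than-not showing, weight is at least 53): (a) net 67−14=53 ≥ 53 — meets; (b) net 81−27=54 ≥ 53 — meets; (c) net 75−21=54 ≥ 53 — meets.
  Stage 1 carried; the burden shifts to the agency.
Stage 2 (agency, a more-likely-than-not showing, weight is at least 53): (d) 52 < 53 — fails.
  Not every element is met, so the agency fails to carry Stage 2.
So the contractor prevails.

contractor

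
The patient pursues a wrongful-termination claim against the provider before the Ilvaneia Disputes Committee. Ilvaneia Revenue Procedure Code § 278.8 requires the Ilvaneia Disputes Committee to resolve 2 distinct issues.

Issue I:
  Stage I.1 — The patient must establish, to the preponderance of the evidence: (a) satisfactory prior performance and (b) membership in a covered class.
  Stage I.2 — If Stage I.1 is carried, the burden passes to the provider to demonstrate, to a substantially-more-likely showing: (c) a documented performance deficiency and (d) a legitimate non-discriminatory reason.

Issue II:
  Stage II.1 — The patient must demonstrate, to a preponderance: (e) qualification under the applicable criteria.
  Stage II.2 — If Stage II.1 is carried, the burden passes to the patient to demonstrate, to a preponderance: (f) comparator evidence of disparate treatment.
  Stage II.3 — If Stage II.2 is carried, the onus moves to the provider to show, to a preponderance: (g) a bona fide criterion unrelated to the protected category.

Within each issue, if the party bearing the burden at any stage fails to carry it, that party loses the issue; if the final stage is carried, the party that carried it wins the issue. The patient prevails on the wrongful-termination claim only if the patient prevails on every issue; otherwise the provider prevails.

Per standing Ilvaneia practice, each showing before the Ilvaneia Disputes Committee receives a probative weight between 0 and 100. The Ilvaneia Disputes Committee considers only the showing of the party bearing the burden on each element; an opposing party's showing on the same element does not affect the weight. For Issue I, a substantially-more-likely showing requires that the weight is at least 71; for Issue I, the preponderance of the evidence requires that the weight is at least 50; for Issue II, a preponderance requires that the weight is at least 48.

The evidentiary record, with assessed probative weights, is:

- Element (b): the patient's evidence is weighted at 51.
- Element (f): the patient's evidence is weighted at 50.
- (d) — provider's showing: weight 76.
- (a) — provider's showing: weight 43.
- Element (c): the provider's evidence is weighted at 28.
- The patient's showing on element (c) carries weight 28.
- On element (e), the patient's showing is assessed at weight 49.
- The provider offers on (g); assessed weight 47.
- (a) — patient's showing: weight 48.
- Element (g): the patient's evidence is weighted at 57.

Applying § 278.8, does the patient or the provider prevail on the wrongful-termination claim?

— Issue I —
Stage I.1 — burden on patient; standard: the preponderance of the evidence (weight is at least 50).
    (a): 48 (provider's 43 disregarded) < 50 [not met]
    (b): 51 ≥ 50 [met]
  Stage I.1 not carried; the patient fails its burden.
The analysis ends at Stage I.1; the provider prevails on this issue.
— Issue II —
Stage II.1 (patient, a preponderance, weight is at least 48): (e) 49 ≥ 48 — meets.
  Stage II.1 is satisfied; the patient continues to bear the burden.
Stage II.2 (patient, a preponderance, weight is at least 48): (f) 50 ≥ 48 — meets.
  Stage II.2 carried; the burden shifts to the provider.
Stage II.3 (provider, a preponderance, weight is at least 48): (g) 47 (patient's 57 disregarded) < 48 — fails.
  The provider does not carry Stage II.3.
The patient prevails on this issue.
Per-issue: Issue I → provider; Issue II → patient. The patient must prevail on every issue; overall, the provider prevails.

provider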